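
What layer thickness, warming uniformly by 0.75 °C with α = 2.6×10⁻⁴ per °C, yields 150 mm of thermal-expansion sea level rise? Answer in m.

H = Δh/(αΔT) = 0.15 / (2.6×10⁻⁴ × 0.75) ≈ 769.2 m

H ≈ 770 m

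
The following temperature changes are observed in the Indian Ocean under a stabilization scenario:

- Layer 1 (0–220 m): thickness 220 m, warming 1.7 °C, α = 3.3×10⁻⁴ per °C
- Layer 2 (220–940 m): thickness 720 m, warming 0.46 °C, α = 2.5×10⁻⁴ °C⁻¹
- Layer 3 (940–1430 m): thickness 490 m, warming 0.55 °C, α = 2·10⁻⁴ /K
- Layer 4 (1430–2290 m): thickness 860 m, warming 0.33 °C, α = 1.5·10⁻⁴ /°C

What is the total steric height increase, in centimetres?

0–220 m: 220 × 3.3×10⁻⁴ × 1.7 = 0.12342 m
Layer 2: 2.5×10⁻⁴ × 720 × 0.46 = 0.08280 m
940–1430 m: 0.55 × 2×10⁻⁴ × 490 = 0.05390 m
Layer 4: 0.33 × 1.5×10⁻⁴ × 860 = 0.04257 m
Δh = 0.12342 + 0.08280 + 0.05390 + 0.04257 = 0.30269 m

Δh = 30.3 cm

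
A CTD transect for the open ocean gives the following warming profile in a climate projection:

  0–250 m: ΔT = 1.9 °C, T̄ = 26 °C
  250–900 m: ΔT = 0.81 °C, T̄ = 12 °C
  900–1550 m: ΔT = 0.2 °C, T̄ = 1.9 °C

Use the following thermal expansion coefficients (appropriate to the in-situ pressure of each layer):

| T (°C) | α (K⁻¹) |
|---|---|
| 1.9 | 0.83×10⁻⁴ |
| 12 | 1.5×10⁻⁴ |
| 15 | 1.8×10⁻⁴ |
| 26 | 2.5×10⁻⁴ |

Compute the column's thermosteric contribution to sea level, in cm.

Layer 1 at 26 °C → α = 2.5×10⁻⁴ K⁻¹
Layer 2 at 12 °C → α = 1.5×10⁻⁴ K⁻¹
Layer 3 at 1.9 °C → α = 0.83×10⁻⁴ K⁻¹
0–250 m: 1.9 × 250 × 2.5×10⁻⁴ = 0.11875 m
250–900 m: 1.5×10⁻⁴ × 650 × 0.81 = 0.078975 m
650 × 0.83×10⁻⁴ × 0.2 = 0.01079 m
Δh = 0.11875 + 0.078975 + 0.01079 = 0.208515 m ≈ 21 cm

Δh = 21 cm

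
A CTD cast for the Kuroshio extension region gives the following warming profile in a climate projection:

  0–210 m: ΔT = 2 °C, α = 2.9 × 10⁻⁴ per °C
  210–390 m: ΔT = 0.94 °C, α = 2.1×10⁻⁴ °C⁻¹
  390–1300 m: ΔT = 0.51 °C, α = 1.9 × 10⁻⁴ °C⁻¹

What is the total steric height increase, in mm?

210 × 2 × 2.9×10⁻⁴ = 0.12180 m
Layer 2: 0.94 × 180 × 2.1×10⁻⁴ = 0.035532 m
Layer 3: 910 × 0.51 × 1.9×10⁻⁴ = 0.088179 m
Δh = 0.12180 + 0.035532 + 0.088179 = 0.245511 m

246 mm of thermosteric rise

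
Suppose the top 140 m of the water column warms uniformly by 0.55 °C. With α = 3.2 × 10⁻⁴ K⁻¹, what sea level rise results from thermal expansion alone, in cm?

Δh = αΔT·H = 3.2×10⁻⁴ × 0.55 × 140 = 0.02464 m

about 2.46 cm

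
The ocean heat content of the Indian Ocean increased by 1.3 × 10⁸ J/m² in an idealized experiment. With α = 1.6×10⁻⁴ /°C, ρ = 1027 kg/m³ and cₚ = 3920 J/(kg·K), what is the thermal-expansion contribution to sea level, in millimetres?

Δh = 5.17 mm

Δh = αQ/(ρcₚ) = 1.6×10⁻⁴ × 1.3×10⁸ / (1027 × 3920) ≈ 0.0051666 m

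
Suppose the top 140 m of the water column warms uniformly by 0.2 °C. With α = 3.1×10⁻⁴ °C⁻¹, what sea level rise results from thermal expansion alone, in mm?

8.68 mm of thermosteric rise

Δh = αΔT·H = 3.1×10⁻⁴ × 0.2 × 140 = 0.00868 m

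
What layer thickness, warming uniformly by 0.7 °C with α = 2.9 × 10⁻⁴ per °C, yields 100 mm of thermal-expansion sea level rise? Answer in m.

H = Δh/(αΔT) = 0.1 / (2.9×10⁻⁴ × 0.7) ≈ 492.6 m

H ≈ 493 m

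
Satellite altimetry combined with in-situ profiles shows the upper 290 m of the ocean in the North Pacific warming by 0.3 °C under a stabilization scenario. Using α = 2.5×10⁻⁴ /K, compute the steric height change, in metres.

about 0.0218 m

Δh = αΔT·H = 2.5×10⁻⁴ × 0.3 × 290 = 0.02175 m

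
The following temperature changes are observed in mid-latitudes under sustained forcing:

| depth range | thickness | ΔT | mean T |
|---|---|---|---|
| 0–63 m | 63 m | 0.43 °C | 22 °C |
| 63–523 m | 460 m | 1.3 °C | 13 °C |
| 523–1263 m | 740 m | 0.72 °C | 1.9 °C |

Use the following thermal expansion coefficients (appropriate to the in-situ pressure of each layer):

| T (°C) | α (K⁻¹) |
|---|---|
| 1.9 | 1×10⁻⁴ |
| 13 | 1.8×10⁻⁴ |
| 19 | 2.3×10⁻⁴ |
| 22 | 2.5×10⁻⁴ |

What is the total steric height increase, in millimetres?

Layer 1 at 22 °C → α = 2.5×10⁻⁴ K⁻¹
Layer 2 at 13 °C → α = 1.8×10⁻⁴ K⁻¹
Layer 3 at 1.9 °C → α = 1×10⁻⁴ K⁻¹
0.43 × 63 × 2.5×10⁻⁴ = 0.0067725 m
Layer 2: 1.3 × 460 × 1.8×10⁻⁴ = 0.10764 m
0.72 × 740 × 1×10⁻⁴ = 0.05328 m
Δh = 0.0067725 + 0.10764 + 0.05328 = 0.1676925 m ≈ 168 mm

Δh = 168 mm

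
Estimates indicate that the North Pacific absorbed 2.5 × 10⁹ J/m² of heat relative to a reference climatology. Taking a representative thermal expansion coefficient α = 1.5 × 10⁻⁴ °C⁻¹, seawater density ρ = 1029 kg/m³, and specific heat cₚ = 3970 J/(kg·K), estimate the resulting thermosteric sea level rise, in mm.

Δh = αQ/(ρcₚ) = 1.5×10⁻⁴ × 2.5×10⁹ / (1029 × 3970) ≈ 0.091796 m

Δh = 92 mm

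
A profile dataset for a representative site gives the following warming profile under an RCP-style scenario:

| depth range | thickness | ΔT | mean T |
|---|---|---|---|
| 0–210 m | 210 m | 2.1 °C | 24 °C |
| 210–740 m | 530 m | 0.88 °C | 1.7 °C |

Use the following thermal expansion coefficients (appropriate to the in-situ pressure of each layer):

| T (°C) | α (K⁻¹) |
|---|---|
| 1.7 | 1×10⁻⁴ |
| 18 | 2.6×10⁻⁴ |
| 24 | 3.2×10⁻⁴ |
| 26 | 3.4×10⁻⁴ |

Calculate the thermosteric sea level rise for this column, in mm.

Layer 1 at 24 °C → α = 3.2×10⁻⁴ K⁻¹
Layer 2 at 1.7 °C → α = 1×10⁻⁴ K⁻¹
0–210 m: 210 × 3.2×10⁻⁴ × 2.1 = 0.14112 m
1×10⁻⁴ × 530 × 0.88 = 0.04664 m
Δh = 0.14112 + 0.04664 = 0.18776 m

188 mm of thermosteric rise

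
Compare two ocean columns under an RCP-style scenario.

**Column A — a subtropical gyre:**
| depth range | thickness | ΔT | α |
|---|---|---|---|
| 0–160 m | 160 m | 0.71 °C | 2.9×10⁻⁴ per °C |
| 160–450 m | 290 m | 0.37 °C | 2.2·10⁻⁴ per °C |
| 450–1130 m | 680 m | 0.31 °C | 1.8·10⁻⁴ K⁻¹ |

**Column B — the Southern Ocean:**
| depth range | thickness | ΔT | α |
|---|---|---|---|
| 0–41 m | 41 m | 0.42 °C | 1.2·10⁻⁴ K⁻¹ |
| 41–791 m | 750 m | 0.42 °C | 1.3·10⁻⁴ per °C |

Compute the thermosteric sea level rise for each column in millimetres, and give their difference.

A: 94.5 mm; B: 43.0 mm; difference 51.5 mm

A Layer 1: 0.71 × 2.9×10⁻⁴ × 160 = 0.032944 m
A 0.37 × 2.2×10⁻⁴ × 290 = 0.023606 m
A 450–1130 m: 1.8×10⁻⁴ × 680 × 0.31 = 0.037944 m
A total: 0.094494 m
B 0–41 m: 41 × 0.42 × 1.2×10⁻⁴ = 0.0020664 m
B 41–791 m: 750 × 1.3×10⁻⁴ × 0.42 = 0.04095 m
B total: 0.0430164 m
Difference: 0.094494 − 0.0430164 = 0.0514776 m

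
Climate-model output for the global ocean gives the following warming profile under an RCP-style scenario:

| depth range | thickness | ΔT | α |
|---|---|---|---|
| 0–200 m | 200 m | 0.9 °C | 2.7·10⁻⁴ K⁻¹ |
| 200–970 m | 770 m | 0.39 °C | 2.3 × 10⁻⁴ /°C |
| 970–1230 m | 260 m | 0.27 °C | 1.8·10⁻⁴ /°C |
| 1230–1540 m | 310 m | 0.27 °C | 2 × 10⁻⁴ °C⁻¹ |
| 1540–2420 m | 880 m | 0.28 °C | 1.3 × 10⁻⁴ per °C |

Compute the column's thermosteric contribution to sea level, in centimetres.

2.7×10⁻⁴ × 0.9 × 200 = 0.04860 m
200–970 m: 0.39 × 770 × 2.3×10⁻⁴ = 0.069069 m
260 × 1.8×10⁻⁴ × 0.27 = 0.012636 m
310 × 0.27 × 2×10⁻⁴ = 0.01674 m
Layer 5: 0.28 × 1.3×10⁻⁴ × 880 = 0.032032 m
Δh = 0.04860 + 0.069069 + 0.012636 + 0.01674 + 0.032032 = 0.179077 m

17.9 cm of thermosteric rise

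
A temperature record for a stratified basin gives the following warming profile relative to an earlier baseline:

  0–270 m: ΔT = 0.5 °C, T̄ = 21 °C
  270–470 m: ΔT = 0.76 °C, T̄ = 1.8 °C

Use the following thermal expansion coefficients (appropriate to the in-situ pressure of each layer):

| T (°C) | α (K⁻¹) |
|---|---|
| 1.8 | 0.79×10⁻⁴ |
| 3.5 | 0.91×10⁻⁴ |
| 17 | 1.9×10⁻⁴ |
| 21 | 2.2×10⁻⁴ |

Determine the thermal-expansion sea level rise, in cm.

4.2 cm

Layer 1 at 21 °C → α = 2.2×10⁻⁴ K⁻¹
Layer 2 at 1.8 °C → α = 0.79×10⁻⁴ K⁻¹
270 × 0.5 × 2.2×10⁻⁴ = 0.02970 m
Layer 2: 0.79×10⁻⁴ × 200 × 0.76 = 0.012008 m
Δh = 0.02970 + 0.012008 = 0.041708 m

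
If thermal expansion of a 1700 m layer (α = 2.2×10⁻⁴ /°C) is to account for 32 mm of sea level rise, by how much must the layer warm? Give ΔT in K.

about 0.0856 K

ΔT = Δh/(αH) = 0.032 / (2.2×10⁻⁴ × 1700) ≈ 0.08556 K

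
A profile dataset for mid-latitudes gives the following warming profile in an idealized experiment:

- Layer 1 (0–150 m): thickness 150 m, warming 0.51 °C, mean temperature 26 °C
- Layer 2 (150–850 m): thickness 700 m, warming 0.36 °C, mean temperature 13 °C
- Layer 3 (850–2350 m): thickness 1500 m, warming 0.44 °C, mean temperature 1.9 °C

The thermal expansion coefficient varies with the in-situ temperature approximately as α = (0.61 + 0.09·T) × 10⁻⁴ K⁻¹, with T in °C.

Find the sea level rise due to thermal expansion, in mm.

Layer 1: α = (0.61 + 0.09×26)×10⁻⁴ = 2.95×10⁻⁴ K⁻¹
Layer 2: α = (0.61 + 0.09×13)×10⁻⁴ = 1.78×10⁻⁴ K⁻¹
Layer 3: α = (0.61 + 0.09×1.9)×10⁻⁴ = 0.781×10⁻⁴ K⁻¹
0–150 m: 150 × 2.95×10⁻⁴ × 0.51 = 0.0225675 m
150–850 m: 1.78×10⁻⁴ × 700 × 0.36 = 0.044856 m
850–2350 m: 1500 × 0.44 × 0.781×10⁻⁴ = 0.051546 m
Δh = 0.0225675 + 0.044856 + 0.051546 = 0.1189695 m

Δh ≈ 119 mm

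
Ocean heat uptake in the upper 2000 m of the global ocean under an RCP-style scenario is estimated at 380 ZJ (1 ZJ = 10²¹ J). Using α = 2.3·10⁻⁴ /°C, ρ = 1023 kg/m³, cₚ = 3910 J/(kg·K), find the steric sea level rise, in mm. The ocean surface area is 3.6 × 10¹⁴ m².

Δh = 61 mm

Per unit area: Q = 380×10²¹ / (3.6×10¹⁴) ≈ 1.056×10⁹ J/m²
Δh = αQ/(ρcₚ) = 2.3×10⁻⁴ × 1.056×10⁹ / (1023 × 3910) ≈ 0.060721 m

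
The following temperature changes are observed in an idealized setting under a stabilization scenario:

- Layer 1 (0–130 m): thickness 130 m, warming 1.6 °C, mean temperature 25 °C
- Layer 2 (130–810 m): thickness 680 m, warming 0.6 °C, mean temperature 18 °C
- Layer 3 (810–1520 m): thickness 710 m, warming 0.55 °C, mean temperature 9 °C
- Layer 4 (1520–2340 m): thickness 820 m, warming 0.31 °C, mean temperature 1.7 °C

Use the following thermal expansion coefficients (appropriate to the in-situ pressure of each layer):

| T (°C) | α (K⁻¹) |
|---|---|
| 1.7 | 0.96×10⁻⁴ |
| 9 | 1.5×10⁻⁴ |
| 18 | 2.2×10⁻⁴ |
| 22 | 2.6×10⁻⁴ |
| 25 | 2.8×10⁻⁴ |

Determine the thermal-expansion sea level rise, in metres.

Layer 1 at 25 °C → α = 2.8×10⁻⁴ K⁻¹
Layer 2 at 18 °C → α = 2.2×10⁻⁴ K⁻¹
Layer 3 at 9 °C → α = 1.5×10⁻⁴ K⁻¹
Layer 4 at 1.7 °C → α = 0.96×10⁻⁴ K⁻¹
2.8×10⁻⁴ × 1.6 × 130 = 0.05824 m
2.2×10⁻⁴ × 680 × 0.6 = 0.08976 m
810–1520 m: 710 × 0.55 × 1.5×10⁻⁴ = 0.058575 m
1520–2340 m: 0.31 × 820 × 0.96×10⁻⁴ = 0.0244032 m
Δh = 0.05824 + 0.08976 + 0.058575 + 0.0244032 = 0.2309782 m

0.231 m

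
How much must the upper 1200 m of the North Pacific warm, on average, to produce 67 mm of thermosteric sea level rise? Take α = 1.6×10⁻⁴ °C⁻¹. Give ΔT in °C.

0.349 °C

ΔT = Δh/(αH) = 0.067 / (1.6×10⁻⁴ × 1200) ≈ 0.3490 °C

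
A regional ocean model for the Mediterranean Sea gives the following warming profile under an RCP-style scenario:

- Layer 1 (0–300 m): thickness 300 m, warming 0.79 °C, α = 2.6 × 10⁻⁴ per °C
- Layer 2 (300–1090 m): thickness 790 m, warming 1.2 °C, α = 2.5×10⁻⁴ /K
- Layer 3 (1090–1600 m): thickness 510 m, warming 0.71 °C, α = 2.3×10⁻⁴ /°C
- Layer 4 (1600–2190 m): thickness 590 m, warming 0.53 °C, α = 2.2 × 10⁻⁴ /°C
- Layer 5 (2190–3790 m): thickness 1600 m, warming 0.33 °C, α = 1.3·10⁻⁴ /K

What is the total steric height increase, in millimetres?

2.6×10⁻⁴ × 0.79 × 300 = 0.06162 m
300–1090 m: 1.2 × 790 × 2.5×10⁻⁴ = 0.23700 m
Layer 3: 2.3×10⁻⁴ × 0.71 × 510 = 0.083283 m
1600–2190 m: 2.2×10⁻⁴ × 0.53 × 590 = 0.068794 m
2190–3790 m: 1.3×10⁻⁴ × 1600 × 0.33 = 0.06864 m
Δh = 0.06162 + 0.23700 + 0.083283 + 0.068794 + 0.06864 = 0.519337 m ≈ 519 mm

Δh ≈ 519 mm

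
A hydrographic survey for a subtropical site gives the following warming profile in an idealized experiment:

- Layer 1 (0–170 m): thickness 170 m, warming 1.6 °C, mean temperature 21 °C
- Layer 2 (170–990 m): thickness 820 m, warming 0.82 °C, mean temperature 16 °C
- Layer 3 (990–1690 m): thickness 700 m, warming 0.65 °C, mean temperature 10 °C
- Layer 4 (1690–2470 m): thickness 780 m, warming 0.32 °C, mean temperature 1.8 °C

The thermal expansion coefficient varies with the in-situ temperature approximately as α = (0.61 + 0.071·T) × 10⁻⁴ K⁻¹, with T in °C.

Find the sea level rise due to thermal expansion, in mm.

about 253 mm

Layer 1: α = (0.61 + 0.071×21)×10⁻⁴ = 2.101×10⁻⁴ K⁻¹
Layer 2: α = (0.61 + 0.071×16)×10⁻⁴ = 1.746×10⁻⁴ K⁻¹
Layer 3: α = (0.61 + 0.071×10)×10⁻⁴ = 1.32×10⁻⁴ K⁻¹
Layer 4: α = (0.61 + 0.071×1.8)×10⁻⁴ = 0.7378×10⁻⁴ K⁻¹
2.101×10⁻⁴ × 1.6 × 170 = 0.0571472 m
170–990 m: 0.82 × 1.746×10⁻⁴ × 820 = 0.11740104 m
990–1690 m: 700 × 1.32×10⁻⁴ × 0.65 = 0.06006 m
Layer 4: 780 × 0.7378×10⁻⁴ × 0.32 = 0.018415488 m
Δh = 0.0571472 + 0.11740104 + 0.06006 + 0.018415488 = 0.253023728 m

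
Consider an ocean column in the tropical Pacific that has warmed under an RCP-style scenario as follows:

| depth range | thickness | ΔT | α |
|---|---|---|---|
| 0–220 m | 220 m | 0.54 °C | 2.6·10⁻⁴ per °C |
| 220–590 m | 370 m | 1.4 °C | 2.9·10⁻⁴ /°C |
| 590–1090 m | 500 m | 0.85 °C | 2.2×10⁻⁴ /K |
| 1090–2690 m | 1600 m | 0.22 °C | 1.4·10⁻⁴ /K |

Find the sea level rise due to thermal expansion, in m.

0.324 m of thermosteric rise

2.6×10⁻⁴ × 220 × 0.54 = 0.030888 m
220–590 m: 2.9×10⁻⁴ × 370 × 1.4 = 0.15022 m
0.85 × 2.2×10⁻⁴ × 500 = 0.09350 m
1090–2690 m: 0.22 × 1600 × 1.4×10⁻⁴ = 0.04928 m
Δh = 0.030888 + 0.15022 + 0.09350 + 0.04928 = 0.323888 m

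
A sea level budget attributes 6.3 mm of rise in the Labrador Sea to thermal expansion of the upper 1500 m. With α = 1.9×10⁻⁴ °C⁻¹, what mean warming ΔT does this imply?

about 0.022 °C

ΔT = Δh/(αH) = 0.0063 / (1.9×10⁻⁴ × 1500) ≈ 0.02211 °C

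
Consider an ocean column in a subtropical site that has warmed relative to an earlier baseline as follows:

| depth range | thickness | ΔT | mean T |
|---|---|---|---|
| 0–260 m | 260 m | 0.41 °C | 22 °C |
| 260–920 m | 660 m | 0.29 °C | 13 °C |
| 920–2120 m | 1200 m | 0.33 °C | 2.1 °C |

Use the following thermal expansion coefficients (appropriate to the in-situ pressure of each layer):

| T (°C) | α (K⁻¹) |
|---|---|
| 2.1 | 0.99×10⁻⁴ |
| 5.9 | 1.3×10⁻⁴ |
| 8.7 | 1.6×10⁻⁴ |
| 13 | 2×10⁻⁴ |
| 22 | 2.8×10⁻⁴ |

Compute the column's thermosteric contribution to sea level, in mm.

107 mm

Layer 1 at 22 °C → α = 2.8×10⁻⁴ K⁻¹
Layer 2 at 13 °C → α = 2×10⁻⁴ K⁻¹
Layer 3 at 2.1 °C → α = 0.99×10⁻⁴ K⁻¹
260 × 2.8×10⁻⁴ × 0.41 = 0.029848 m
2×10⁻⁴ × 0.29 × 660 = 0.03828 m
Layer 3: 1200 × 0.99×10⁻⁴ × 0.33 = 0.039204 m
Δh = 0.029848 + 0.03828 + 0.039204 = 0.107332 m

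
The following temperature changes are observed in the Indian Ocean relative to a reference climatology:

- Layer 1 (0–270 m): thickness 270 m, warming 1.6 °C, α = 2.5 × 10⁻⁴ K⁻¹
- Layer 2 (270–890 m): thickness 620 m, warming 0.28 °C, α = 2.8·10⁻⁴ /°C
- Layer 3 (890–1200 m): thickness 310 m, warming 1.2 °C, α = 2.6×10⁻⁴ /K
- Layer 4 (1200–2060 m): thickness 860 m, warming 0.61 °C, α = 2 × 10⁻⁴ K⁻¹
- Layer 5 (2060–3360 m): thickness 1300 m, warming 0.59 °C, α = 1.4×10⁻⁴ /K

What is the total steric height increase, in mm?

Layer 1: 270 × 2.5×10⁻⁴ × 1.6 = 0.10800 m
270–890 m: 0.28 × 2.8×10⁻⁴ × 620 = 0.048608 m
Layer 3: 310 × 2.6×10⁻⁴ × 1.2 = 0.09672 m
0.61 × 2×10⁻⁴ × 860 = 0.10492 m
Layer 5: 1.4×10⁻⁴ × 0.59 × 1300 = 0.10738 m
Δh = 0.10800 + 0.048608 + 0.09672 + 0.10492 + 0.10738 = 0.465628 m

Δh ≈ 470 mm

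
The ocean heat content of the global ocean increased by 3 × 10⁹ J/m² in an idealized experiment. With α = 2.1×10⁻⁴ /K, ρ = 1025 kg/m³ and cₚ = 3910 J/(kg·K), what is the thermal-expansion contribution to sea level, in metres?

Δh = αQ/(ρcₚ) = 2.1×10⁻⁴ × 3×10⁹ / (1025 × 3910) ≈ 0.15720 m

about 0.157 m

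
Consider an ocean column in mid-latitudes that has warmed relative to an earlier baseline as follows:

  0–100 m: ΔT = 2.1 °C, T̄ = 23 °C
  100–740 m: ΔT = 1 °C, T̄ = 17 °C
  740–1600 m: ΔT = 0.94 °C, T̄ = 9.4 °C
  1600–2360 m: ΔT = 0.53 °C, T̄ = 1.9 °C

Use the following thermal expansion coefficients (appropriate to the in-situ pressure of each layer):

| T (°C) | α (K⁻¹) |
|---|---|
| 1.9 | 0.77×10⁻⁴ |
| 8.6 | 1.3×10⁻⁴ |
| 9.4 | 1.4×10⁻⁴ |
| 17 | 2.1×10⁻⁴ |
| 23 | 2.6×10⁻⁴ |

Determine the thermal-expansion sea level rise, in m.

0.333 m

Layer 1 at 23 °C → α = 2.6×10⁻⁴ K⁻¹
Layer 2 at 17 °C → α = 2.1×10⁻⁴ K⁻¹
Layer 3 at 9.4 °C → α = 1.4×10⁻⁴ K⁻¹
Layer 4 at 1.9 °C → α = 0.77×10⁻⁴ K⁻¹
Layer 1: 2.6×10⁻⁴ × 100 × 2.1 = 0.05460 m
100–740 m: 2.1×10⁻⁴ × 640 × 1 = 0.13440 m
860 × 0.94 × 1.4×10⁻⁴ = 0.113176 m
Layer 4: 0.77×10⁻⁴ × 0.53 × 760 = 0.0310156 m
Δh = 0.05460 + 0.13440 + 0.113176 + 0.0310156 = 0.3331916 m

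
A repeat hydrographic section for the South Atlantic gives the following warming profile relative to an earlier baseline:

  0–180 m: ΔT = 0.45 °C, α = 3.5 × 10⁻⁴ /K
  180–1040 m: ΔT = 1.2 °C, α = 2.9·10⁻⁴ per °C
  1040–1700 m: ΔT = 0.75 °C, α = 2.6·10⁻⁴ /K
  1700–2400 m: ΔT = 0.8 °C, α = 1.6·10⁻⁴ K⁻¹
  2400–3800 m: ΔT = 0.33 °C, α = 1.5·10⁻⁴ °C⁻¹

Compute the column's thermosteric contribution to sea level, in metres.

0–180 m: 180 × 0.45 × 3.5×10⁻⁴ = 0.02835 m
180–1040 m: 1.2 × 860 × 2.9×10⁻⁴ = 0.29928 m
1040–1700 m: 660 × 2.6×10⁻⁴ × 0.75 = 0.12870 m
1700–2400 m: 1.6×10⁻⁴ × 700 × 0.8 = 0.08960 m
2400–3800 m: 0.33 × 1400 × 1.5×10⁻⁴ = 0.06930 m
Δh = 0.02835 + 0.29928 + 0.12870 + 0.08960 + 0.06930 = 0.61523 m

0.62 m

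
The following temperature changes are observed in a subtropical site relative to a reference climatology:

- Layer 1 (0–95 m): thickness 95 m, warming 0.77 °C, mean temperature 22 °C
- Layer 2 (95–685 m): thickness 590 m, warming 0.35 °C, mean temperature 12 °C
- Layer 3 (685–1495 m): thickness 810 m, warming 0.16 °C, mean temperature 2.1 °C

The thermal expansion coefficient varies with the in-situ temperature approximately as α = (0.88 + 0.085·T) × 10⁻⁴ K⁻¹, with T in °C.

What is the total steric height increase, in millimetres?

Layer 1: α = (0.88 + 0.085×22)×10⁻⁴ = 2.75×10⁻⁴ K⁻¹
Layer 2: α = (0.88 + 0.085×12)×10⁻⁴ = 1.9×10⁻⁴ K⁻¹
Layer 3: α = (0.88 + 0.085×2.1)×10⁻⁴ = 1.0585×10⁻⁴ K⁻¹
0–95 m: 2.75×10⁻⁴ × 0.77 × 95 = 0.02011625 m
1.9×10⁻⁴ × 0.35 × 590 = 0.039235 m
0.16 × 810 × 1.0585×10⁻⁴ = 0.01371816 m
Δh = 0.02011625 + 0.039235 + 0.01371816 = 0.07306941 m ≈ 73.1 mm

about 73.1 mm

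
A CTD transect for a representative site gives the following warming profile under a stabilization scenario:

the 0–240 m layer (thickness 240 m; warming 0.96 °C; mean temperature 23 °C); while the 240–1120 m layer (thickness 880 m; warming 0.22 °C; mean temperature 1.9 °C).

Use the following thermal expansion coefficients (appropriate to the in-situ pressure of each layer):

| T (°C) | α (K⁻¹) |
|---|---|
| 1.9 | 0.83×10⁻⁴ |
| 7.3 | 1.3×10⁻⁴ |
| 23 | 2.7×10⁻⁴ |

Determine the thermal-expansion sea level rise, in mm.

Layer 1 at 23 °C → α = 2.7×10⁻⁴ K⁻¹
Layer 2 at 1.9 °C → α = 0.83×10⁻⁴ K⁻¹
0–240 m: 240 × 0.96 × 2.7×10⁻⁴ = 0.062208 m
0.83×10⁻⁴ × 880 × 0.22 = 0.0160688 m
Δh = 0.062208 + 0.0160688 = 0.0782768 m ≈ 78.3 mm

78.3 mm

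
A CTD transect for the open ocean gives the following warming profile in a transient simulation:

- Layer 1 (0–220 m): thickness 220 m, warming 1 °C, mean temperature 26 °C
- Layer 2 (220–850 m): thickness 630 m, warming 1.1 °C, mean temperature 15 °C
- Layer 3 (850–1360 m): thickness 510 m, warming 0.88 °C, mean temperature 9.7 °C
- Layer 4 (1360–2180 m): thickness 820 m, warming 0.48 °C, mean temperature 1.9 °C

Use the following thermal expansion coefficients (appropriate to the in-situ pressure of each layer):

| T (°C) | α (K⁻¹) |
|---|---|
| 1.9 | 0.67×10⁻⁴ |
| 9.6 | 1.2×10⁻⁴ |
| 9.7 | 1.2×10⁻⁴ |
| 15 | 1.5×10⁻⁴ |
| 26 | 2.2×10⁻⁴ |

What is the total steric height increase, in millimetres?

Layer 1 at 26 °C → α = 2.2×10⁻⁴ K⁻¹
Layer 2 at 15 °C → α = 1.5×10⁻⁴ K⁻¹
Layer 3 at 9.7 °C → α = 1.2×10⁻⁴ K⁻¹
Layer 4 at 1.9 °C → α = 0.67×10⁻⁴ K⁻¹
0–220 m: 1 × 220 × 2.2×10⁻⁴ = 0.04840 m
630 × 1.1 × 1.5×10⁻⁴ = 0.10395 m
Layer 3: 0.88 × 510 × 1.2×10⁻⁴ = 0.053856 m
Layer 4: 0.67×10⁻⁴ × 0.48 × 820 = 0.0263712 m
Δh = 0.04840 + 0.10395 + 0.053856 + 0.0263712 = 0.2325772 m

Δh ≈ 233 mm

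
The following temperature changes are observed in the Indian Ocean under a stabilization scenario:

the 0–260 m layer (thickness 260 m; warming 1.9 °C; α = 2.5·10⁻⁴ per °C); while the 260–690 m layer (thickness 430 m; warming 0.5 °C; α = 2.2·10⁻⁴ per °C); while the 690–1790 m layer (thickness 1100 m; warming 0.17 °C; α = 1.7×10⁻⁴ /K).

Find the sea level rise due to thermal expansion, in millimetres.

0–260 m: 1.9 × 2.5×10⁻⁴ × 260 = 0.12350 m
260–690 m: 0.5 × 2.2×10⁻⁴ × 430 = 0.04730 m
690–1790 m: 1100 × 1.7×10⁻⁴ × 0.17 = 0.03179 m
Δh = 0.12350 + 0.04730 + 0.03179 = 0.20259 m

about 200 mm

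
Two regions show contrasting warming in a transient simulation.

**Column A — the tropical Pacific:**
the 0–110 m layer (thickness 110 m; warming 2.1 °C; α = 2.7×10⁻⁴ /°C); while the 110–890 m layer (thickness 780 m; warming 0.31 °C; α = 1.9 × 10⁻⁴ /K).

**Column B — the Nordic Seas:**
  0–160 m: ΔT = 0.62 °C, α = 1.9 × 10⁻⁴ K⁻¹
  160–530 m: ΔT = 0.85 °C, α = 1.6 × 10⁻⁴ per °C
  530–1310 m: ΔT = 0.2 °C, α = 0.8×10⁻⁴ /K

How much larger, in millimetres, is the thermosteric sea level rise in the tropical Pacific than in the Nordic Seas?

Δh_A − Δh_B ≈ 26.7 mm

A 0–110 m: 110 × 2.1 × 2.7×10⁻⁴ = 0.06237 m
A Layer 2: 780 × 1.9×10⁻⁴ × 0.31 = 0.045942 m
A total: 0.108312 m
B 0–160 m: 0.62 × 160 × 1.9×10⁻⁴ = 0.018848 m
B 370 × 0.85 × 1.6×10⁻⁴ = 0.05032 m
B 0.2 × 780 × 0.8×10⁻⁴ = 0.01248 m
B total: 0.081648 m
Difference: 0.108312 − 0.081648 = 0.026664 m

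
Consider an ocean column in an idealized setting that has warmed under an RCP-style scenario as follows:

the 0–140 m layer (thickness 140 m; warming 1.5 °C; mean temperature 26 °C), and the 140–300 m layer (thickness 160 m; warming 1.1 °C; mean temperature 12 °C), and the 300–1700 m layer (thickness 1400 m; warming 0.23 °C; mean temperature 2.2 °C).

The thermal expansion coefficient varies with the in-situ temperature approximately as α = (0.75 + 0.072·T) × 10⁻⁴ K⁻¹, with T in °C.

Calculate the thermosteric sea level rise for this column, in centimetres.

Δh ≈ 11 cm

Layer 1: α = (0.75 + 0.072×26)×10⁻⁴ = 2.622×10⁻⁴ K⁻¹
Layer 2: α = (0.75 + 0.072×12)×10⁻⁴ = 1.614×10⁻⁴ K⁻¹
Layer 3: α = (0.75 + 0.072×2.2)×10⁻⁴ = 0.9084×10⁻⁴ K⁻¹
140 × 2.622×10⁻⁴ × 1.5 = 0.055062 m
Layer 2: 1.614×10⁻⁴ × 1.1 × 160 = 0.0284064 m
0.23 × 0.9084×10⁻⁴ × 1400 = 0.02925048 m
Δh = 0.055062 + 0.0284064 + 0.02925048 = 0.11271888 m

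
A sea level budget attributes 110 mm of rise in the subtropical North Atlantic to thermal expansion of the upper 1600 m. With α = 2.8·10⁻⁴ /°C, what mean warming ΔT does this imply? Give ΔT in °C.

0.246 °C

ΔT = Δh/(αH) = 0.11 / (2.8×10⁻⁴ × 1600) ≈ 0.2455 °C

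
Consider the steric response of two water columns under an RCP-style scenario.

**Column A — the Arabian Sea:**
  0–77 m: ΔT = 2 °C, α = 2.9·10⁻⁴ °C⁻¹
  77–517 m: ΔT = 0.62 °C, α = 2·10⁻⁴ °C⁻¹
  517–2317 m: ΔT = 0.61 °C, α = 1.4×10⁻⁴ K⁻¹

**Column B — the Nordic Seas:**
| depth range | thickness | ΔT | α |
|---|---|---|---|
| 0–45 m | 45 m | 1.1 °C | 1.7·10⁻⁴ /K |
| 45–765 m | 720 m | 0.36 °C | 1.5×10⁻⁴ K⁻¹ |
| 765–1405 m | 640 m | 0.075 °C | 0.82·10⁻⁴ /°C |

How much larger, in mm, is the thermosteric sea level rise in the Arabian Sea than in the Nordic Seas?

A 0–77 m: 77 × 2 × 2.9×10⁻⁴ = 0.04466 m
A 2×10⁻⁴ × 0.62 × 440 = 0.05456 m
A 0.61 × 1800 × 1.4×10⁻⁴ = 0.15372 m
A total: 0.25294 m
B Layer 1: 1.7×10⁻⁴ × 45 × 1.1 = 0.008415 m
B 45–765 m: 1.5×10⁻⁴ × 720 × 0.36 = 0.03888 m
B 765–1405 m: 0.075 × 640 × 0.82×10⁻⁴ = 0.003936 m
B total: 0.051231 m
Difference: 0.25294 − 0.051231 = 0.201709 m

Δh_A − Δh_B ≈ 202 mm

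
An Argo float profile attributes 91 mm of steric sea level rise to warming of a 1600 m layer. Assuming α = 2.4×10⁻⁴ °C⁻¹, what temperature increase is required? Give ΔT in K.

about 0.237 K

ΔT = Δh/(αH) = 0.091 / (2.4×10⁻⁴ × 1600) ≈ 0.2370 K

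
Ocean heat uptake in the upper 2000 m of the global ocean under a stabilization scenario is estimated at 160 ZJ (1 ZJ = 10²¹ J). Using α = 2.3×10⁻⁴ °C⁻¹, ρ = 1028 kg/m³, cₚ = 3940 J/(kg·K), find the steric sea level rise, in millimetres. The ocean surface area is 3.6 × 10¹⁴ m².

Per unit area: Q = 160×10²¹ / (3.6×10¹⁴) ≈ 4.444×10⁸ J/m²
Δh = αQ/(ρcₚ) = 2.3×10⁻⁴ × 4.444×10⁸ / (1028 × 3940) ≈ 0.025236 m

about 25.2 mm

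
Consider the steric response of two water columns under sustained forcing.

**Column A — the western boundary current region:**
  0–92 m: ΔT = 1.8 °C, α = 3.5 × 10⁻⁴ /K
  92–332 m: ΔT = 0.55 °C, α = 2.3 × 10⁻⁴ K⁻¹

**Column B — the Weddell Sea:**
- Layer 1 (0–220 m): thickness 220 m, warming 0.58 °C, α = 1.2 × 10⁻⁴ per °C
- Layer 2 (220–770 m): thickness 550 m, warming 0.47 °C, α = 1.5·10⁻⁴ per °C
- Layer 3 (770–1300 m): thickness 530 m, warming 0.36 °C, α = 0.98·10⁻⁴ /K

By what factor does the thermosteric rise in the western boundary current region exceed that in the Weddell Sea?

a factor of 1.21

A 0–92 m: 92 × 3.5×10⁻⁴ × 1.8 = 0.05796 m
A Layer 2: 0.55 × 240 × 2.3×10⁻⁴ = 0.03036 m
A total: 0.08832 m
B 1.2×10⁻⁴ × 220 × 0.58 = 0.015312 m
B Layer 2: 1.5×10⁻⁴ × 0.47 × 550 = 0.038775 m
B Layer 3: 0.98×10⁻⁴ × 0.36 × 530 = 0.0186984 m
B total: 0.0727854 m
Ratio: 0.08832 / 0.0727854 ≈ 1.213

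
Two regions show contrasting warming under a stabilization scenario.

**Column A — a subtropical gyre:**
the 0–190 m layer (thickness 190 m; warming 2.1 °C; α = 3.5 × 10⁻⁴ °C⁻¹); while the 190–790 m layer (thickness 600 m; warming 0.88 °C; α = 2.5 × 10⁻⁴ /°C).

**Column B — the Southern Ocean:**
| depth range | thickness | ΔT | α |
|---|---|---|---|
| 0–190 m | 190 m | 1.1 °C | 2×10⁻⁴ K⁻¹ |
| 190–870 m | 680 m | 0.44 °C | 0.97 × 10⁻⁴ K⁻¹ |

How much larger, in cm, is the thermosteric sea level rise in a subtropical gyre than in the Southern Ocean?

A Layer 1: 190 × 3.5×10⁻⁴ × 2.1 = 0.13965 m
A 2.5×10⁻⁴ × 0.88 × 600 = 0.13200 m
A total: 0.27165 m
B Layer 1: 1.1 × 2×10⁻⁴ × 190 = 0.04180 m
B 190–870 m: 0.44 × 680 × 0.97×10⁻⁴ = 0.0290224 m
B total: 0.0708224 m
Difference: 0.27165 − 0.0708224 = 0.2008276 m

Δh_A − Δh_B ≈ 20.1 cm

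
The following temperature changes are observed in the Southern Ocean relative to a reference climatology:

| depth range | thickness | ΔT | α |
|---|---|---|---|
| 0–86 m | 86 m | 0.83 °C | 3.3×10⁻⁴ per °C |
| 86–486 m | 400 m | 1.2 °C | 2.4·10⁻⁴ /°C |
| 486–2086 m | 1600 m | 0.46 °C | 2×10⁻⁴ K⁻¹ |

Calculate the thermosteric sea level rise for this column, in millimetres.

Δh = 286 mm

Layer 1: 0.83 × 86 × 3.3×10⁻⁴ = 0.0235554 m
Layer 2: 1.2 × 400 × 2.4×10⁻⁴ = 0.11520 m
Layer 3: 2×10⁻⁴ × 0.46 × 1600 = 0.14720 m
Δh = 0.0235554 + 0.11520 + 0.14720 = 0.2859554 m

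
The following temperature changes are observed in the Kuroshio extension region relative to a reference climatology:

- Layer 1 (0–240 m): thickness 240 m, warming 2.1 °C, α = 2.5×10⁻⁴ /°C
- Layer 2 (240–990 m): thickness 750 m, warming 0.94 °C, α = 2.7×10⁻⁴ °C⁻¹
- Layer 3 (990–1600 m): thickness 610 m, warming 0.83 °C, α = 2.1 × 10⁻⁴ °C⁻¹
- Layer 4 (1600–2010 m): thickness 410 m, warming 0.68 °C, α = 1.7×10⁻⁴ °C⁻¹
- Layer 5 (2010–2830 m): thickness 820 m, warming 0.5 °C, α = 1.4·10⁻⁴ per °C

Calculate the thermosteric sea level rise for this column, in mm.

Layer 1: 2.5×10⁻⁴ × 2.1 × 240 = 0.12600 m
Layer 2: 2.7×10⁻⁴ × 0.94 × 750 = 0.19035 m
990–1600 m: 610 × 0.83 × 2.1×10⁻⁴ = 0.106323 m
Layer 4: 1.7×10⁻⁴ × 0.68 × 410 = 0.047396 m
2010–2830 m: 1.4×10⁻⁴ × 0.5 × 820 = 0.05740 m
Δh = 0.12600 + 0.19035 + 0.106323 + 0.047396 + 0.05740 = 0.527469 m ≈ 527 mm

Δh ≈ 527 mm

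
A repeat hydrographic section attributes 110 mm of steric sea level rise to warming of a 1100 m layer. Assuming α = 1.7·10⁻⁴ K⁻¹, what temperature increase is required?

about 0.588 °C

ΔT = Δh/(αH) = 0.11 / (1.7×10⁻⁴ × 1100) ≈ 0.5882 °C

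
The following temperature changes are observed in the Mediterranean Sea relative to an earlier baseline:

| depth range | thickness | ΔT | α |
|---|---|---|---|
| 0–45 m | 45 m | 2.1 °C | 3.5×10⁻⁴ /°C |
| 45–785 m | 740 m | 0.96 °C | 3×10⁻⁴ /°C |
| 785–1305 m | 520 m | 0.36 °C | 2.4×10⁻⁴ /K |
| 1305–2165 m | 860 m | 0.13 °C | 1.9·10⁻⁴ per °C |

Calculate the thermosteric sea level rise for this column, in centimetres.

31.2 cm

0–45 m: 3.5×10⁻⁴ × 2.1 × 45 = 0.033075 m
Layer 2: 0.96 × 740 × 3×10⁻⁴ = 0.21312 m
2.4×10⁻⁴ × 0.36 × 520 = 0.044928 m
Layer 4: 0.13 × 860 × 1.9×10⁻⁴ = 0.021242 m
Δh = 0.033075 + 0.21312 + 0.044928 + 0.021242 = 0.312365 m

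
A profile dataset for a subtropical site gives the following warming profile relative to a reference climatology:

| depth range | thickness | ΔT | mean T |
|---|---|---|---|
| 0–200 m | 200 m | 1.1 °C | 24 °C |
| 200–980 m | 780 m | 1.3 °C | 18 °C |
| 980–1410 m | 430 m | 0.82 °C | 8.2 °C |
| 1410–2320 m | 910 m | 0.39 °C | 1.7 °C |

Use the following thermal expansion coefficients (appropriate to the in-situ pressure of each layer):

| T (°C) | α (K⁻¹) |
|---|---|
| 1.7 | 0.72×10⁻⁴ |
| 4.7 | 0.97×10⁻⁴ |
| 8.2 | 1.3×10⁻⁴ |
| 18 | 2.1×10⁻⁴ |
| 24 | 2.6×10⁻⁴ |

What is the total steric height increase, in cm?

Δh = 34.2 cm

Layer 1 at 24 °C → α = 2.6×10⁻⁴ K⁻¹
Layer 2 at 18 °C → α = 2.1×10⁻⁴ K⁻¹
Layer 3 at 8.2 °C → α = 1.3×10⁻⁴ K⁻¹
Layer 4 at 1.7 °C → α = 0.72×10⁻⁴ K⁻¹
Layer 1: 2.6×10⁻⁴ × 1.1 × 200 = 0.05720 m
200–980 m: 2.1×10⁻⁴ × 780 × 1.3 = 0.21294 m
1.3×10⁻⁴ × 430 × 0.82 = 0.045838 m
1410–2320 m: 0.72×10⁻⁴ × 0.39 × 910 = 0.0255528 m
Δh = 0.05720 + 0.21294 + 0.045838 + 0.0255528 = 0.3415308 m ≈ 34.2 cm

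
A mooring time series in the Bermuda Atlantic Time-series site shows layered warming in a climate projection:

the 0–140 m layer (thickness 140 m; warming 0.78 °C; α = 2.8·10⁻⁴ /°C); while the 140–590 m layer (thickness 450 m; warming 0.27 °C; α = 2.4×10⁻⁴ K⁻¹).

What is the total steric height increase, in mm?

0–140 m: 140 × 0.78 × 2.8×10⁻⁴ = 0.030576 m
0.27 × 450 × 2.4×10⁻⁴ = 0.02916 m
Δh = 0.030576 + 0.02916 = 0.059736 m

about 60 mm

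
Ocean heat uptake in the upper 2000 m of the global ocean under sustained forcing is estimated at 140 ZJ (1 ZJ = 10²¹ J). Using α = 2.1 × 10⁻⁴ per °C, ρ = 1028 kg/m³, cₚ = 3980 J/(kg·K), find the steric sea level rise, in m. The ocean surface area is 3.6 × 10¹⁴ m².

about 0.020 m

Per unit area: Q = 140×10²¹ / (3.6×10¹⁴) ≈ 3.889×10⁸ J/m²
Δh = αQ/(ρcₚ) = 2.1×10⁻⁴ × 3.889×10⁸ / (1028 × 3980) ≈ 0.019961 m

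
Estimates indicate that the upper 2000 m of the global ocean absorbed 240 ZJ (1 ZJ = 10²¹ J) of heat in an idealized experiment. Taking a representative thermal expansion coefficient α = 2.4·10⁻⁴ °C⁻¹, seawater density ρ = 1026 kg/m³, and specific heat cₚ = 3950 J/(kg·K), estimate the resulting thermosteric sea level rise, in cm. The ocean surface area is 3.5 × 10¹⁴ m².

4.06 cm

Per unit area: Q = 240×10²¹ / (3.5×10¹⁴) ≈ 6.857×10⁸ J/m²
Δh = αQ/(ρcₚ) = 2.4×10⁻⁴ × 6.857×10⁸ / (1026 × 3950) ≈ 0.040607 m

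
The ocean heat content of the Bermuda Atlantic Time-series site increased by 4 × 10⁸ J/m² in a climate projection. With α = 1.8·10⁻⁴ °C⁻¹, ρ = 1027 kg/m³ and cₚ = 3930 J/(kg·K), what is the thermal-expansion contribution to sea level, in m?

about 0.0178 m

Δh = αQ/(ρcₚ) = 1.8×10⁻⁴ × 4×10⁸ / (1027 × 3930) ≈ 0.017839 m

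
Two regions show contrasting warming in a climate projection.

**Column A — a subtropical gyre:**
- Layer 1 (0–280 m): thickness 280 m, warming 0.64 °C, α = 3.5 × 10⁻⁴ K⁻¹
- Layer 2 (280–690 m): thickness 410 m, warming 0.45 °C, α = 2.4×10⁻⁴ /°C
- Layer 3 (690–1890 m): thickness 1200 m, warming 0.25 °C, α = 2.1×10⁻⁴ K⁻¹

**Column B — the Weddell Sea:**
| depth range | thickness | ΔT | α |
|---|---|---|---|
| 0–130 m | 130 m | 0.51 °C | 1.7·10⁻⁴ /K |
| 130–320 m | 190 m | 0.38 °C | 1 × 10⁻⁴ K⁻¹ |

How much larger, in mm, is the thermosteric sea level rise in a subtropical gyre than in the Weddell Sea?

152 mm

A 0–280 m: 3.5×10⁻⁴ × 0.64 × 280 = 0.06272 m
A Layer 2: 410 × 2.4×10⁻⁴ × 0.45 = 0.04428 m
A 690–1890 m: 2.1×10⁻⁴ × 1200 × 0.25 = 0.06300 m
A total: 0.17000 m
B Layer 1: 1.7×10⁻⁴ × 130 × 0.51 = 0.011271 m
B 130–320 m: 190 × 0.38 × 1×10⁻⁴ = 0.00722 m
B total: 0.018491 m
Difference: 0.17000 − 0.018491 = 0.151509 m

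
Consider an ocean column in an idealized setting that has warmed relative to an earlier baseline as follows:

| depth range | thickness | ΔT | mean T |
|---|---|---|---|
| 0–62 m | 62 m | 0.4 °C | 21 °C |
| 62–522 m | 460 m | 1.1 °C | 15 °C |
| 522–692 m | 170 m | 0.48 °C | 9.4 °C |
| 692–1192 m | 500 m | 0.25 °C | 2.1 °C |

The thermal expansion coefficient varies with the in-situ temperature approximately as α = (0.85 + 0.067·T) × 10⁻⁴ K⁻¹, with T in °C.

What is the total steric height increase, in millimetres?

Layer 1: α = (0.85 + 0.067×21)×10⁻⁴ = 2.257×10⁻⁴ K⁻¹
Layer 2: α = (0.85 + 0.067×15)×10⁻⁴ = 1.855×10⁻⁴ K⁻¹
Layer 3: α = (0.85 + 0.067×9.4)×10⁻⁴ = 1.4798×10⁻⁴ K⁻¹
Layer 4: α = (0.85 + 0.067×2.1)×10⁻⁴ = 0.9907×10⁻⁴ K⁻¹
62 × 0.4 × 2.257×10⁻⁴ = 0.00559736 m
1.1 × 1.855×10⁻⁴ × 460 = 0.093863 m
1.4798×10⁻⁴ × 170 × 0.48 = 0.012075168 m
692–1192 m: 500 × 0.9907×10⁻⁴ × 0.25 = 0.01238375 m
Δh = 0.00559736 + 0.093863 + 0.012075168 + 0.01238375 = 0.123919278 m ≈ 120 mm

120 mm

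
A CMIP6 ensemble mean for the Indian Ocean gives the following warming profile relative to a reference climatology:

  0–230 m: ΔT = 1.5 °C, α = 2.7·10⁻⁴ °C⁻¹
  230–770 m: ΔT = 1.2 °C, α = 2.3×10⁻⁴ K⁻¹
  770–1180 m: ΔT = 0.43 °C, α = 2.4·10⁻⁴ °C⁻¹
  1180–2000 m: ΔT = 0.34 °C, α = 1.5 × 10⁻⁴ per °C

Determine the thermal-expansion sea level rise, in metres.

about 0.33 m

0–230 m: 2.7×10⁻⁴ × 230 × 1.5 = 0.09315 m
230–770 m: 540 × 2.3×10⁻⁴ × 1.2 = 0.14904 m
770–1180 m: 2.4×10⁻⁴ × 0.43 × 410 = 0.042312 m
1180–2000 m: 1.5×10⁻⁴ × 820 × 0.34 = 0.04182 m
Δh = 0.09315 + 0.14904 + 0.042312 + 0.04182 = 0.326322 m ≈ 0.33 m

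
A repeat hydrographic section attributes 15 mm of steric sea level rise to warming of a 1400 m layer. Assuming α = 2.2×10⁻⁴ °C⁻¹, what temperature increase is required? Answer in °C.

ΔT = Δh/(αH) = 0.015 / (2.2×10⁻⁴ × 1400) ≈ 0.04870 °C

ΔT ≈ 0.0487 °C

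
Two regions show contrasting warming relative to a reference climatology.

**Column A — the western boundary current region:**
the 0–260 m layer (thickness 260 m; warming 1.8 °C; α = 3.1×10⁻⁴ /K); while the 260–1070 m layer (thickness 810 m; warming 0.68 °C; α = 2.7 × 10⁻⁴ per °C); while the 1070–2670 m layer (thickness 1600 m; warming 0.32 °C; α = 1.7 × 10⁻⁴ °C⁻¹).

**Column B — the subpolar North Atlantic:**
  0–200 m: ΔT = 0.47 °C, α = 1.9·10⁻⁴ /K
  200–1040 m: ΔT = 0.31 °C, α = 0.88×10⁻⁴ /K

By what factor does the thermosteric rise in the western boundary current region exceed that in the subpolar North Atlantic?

a factor of 9.34

A 0–260 m: 3.1×10⁻⁴ × 1.8 × 260 = 0.14508 m
A 810 × 2.7×10⁻⁴ × 0.68 = 0.148716 m
A 1070–2670 m: 0.32 × 1600 × 1.7×10⁻⁴ = 0.08704 m
A total: 0.380836 m
B Layer 1: 1.9×10⁻⁴ × 0.47 × 200 = 0.01786 m
B 840 × 0.31 × 0.88×10⁻⁴ = 0.0229152 m
B total: 0.0407752 m
Ratio: 0.380836 / 0.0407752 ≈ 9.340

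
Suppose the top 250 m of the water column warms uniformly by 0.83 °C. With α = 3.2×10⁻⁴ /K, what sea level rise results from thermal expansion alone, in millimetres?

Δh = αΔT·H = 3.2×10⁻⁴ × 0.83 × 250 = 0.06640 m

66.4 mm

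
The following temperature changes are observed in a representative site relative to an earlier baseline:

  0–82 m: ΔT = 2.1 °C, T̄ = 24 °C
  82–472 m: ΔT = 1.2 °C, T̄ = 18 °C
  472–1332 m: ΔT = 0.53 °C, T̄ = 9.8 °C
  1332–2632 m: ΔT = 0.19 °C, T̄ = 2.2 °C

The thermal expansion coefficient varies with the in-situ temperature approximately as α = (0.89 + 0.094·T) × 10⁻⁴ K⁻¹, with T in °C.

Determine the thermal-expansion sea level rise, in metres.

Layer 1: α = (0.89 + 0.094×24)×10⁻⁴ = 3.146×10⁻⁴ K⁻¹
Layer 2: α = (0.89 + 0.094×18)×10⁻⁴ = 2.582×10⁻⁴ K⁻¹
Layer 3: α = (0.89 + 0.094×9.8)×10⁻⁴ = 1.8112×10⁻⁴ K⁻¹
Layer 4: α = (0.89 + 0.094×2.2)×10⁻⁴ = 1.0968×10⁻⁴ K⁻¹
2.1 × 82 × 3.146×10⁻⁴ = 0.05417412 m
Layer 2: 1.2 × 2.582×10⁻⁴ × 390 = 0.1208376 m
860 × 0.53 × 1.8112×10⁻⁴ = 0.082554496 m
1.0968×10⁻⁴ × 1300 × 0.19 = 0.02709096 m
Δh = 0.05417412 + 0.1208376 + 0.082554496 + 0.02709096 = 0.284657176 m

Δh = 0.285 m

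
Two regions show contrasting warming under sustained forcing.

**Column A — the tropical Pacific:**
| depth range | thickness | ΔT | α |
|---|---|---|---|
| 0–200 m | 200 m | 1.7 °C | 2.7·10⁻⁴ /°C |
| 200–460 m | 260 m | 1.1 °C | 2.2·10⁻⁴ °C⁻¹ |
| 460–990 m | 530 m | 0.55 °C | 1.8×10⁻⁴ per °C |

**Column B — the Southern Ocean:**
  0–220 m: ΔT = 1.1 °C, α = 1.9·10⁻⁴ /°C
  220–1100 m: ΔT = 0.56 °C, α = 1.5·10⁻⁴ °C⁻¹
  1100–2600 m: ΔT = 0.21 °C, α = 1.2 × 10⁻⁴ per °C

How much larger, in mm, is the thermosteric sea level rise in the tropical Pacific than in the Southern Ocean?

A Layer 1: 2.7×10⁻⁴ × 200 × 1.7 = 0.09180 m
A 200–460 m: 1.1 × 260 × 2.2×10⁻⁴ = 0.06292 m
A 530 × 0.55 × 1.8×10⁻⁴ = 0.05247 m
A total: 0.20719 m
B Layer 1: 1.1 × 1.9×10⁻⁴ × 220 = 0.04598 m
B 220–1100 m: 880 × 0.56 × 1.5×10⁻⁴ = 0.07392 m
B 1100–2600 m: 1500 × 0.21 × 1.2×10⁻⁴ = 0.03780 m
B total: 0.15770 m
Difference: 0.20719 − 0.15770 = 0.04949 m

49 mm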